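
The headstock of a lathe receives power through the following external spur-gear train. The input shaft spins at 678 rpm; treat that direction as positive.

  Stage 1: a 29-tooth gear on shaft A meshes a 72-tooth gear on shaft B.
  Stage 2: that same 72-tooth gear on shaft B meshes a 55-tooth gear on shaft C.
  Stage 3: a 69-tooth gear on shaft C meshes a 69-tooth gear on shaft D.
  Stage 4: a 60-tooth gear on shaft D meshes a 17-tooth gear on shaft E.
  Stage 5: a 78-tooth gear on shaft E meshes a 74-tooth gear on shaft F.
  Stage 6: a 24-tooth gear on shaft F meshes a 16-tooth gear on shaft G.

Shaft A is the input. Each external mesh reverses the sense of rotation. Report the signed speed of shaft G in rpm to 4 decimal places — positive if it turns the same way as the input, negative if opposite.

Stage 1 [29T→72T]: ω = 678.0000×29/72 = 273.0833 rpm, dir flips to −; running = −273.0833
Stage 2 [72T→55T]: ω = 273.0833×72/55 = 357.4909 rpm, dir flips to +; running = +357.4909
Stage 3 [69T→69T]: ω = 357.4909×69/69 = 357.4909 rpm, dir flips to −; running = −357.4909
Stage 4 [60T→17T]: ω = 357.4909×60/17 = 1261.7326 rpm, dir flips to +; running = +1261.7326
Stage 5 [78T→74T]: ω = 1261.7326×78/74 = 1329.9344 rpm, dir flips to −; running = −1329.9344
Stage 6 [24T→16T]: ω = 1329.9344×24/16 = 1994.9016 rpm, dir flips to +; running = +1994.9016

+1994.9016 rpm (same as input, |ω| = 1994.9016 rpm)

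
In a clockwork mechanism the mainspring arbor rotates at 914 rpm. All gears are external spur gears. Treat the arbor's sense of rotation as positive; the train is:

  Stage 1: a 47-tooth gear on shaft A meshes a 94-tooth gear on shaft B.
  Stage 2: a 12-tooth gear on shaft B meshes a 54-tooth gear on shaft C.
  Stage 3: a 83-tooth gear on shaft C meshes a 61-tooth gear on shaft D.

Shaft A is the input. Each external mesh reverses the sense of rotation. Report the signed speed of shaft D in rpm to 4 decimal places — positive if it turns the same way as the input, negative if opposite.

-138.1821 rpm (opposite to input, |ω| = 138.1821 rpm)

Stage 1 [47T→94T]: ω = 914.0000×47/94 = 457.0000 rpm, dir flips to −; running = −457.0000
Stage 2 [12T→54T]: ω = 457.0000×12/54 = 101.5556 rpm, dir flips to +; running = +101.5556
Stage 3 [83T→61T]: ω = 101.5556×83/61 = 138.1821 rpm, dir flips to −; running = −138.1821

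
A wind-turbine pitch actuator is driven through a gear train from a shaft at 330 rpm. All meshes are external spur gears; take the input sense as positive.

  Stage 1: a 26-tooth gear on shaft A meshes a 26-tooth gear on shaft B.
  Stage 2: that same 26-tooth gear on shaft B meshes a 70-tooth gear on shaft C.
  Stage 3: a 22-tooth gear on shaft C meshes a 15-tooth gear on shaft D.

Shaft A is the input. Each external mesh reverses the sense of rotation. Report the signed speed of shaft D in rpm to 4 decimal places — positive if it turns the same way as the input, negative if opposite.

-179.7714 rpm (opposite to input, |ω| = 179.7714 rpm)

Stage 1 [26T→26T]: ω = 330.0000×26/26 = 330.0000 rpm, dir flips to −; running = −330.0000
Stage 2 [26T→70T]: ω = 330.0000×26/70 = 122.5714 rpm, dir flips to +; running = +122.5714
Stage 3 [22T→15T]: ω = 122.5714×22/15 = 179.7714 rpm, dir flips to −; running = −179.7714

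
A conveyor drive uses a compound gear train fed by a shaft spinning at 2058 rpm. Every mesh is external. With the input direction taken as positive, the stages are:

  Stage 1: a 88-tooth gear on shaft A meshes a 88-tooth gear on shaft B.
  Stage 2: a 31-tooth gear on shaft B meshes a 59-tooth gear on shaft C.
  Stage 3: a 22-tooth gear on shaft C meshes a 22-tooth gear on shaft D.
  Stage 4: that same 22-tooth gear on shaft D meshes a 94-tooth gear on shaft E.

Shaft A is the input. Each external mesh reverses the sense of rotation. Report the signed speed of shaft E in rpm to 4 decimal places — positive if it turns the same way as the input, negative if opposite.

+253.0754 rpm (same as input, |ω| = 253.0754 rpm)

Stage 1 [88T→88T]: ω = 2058.0000×88/88 = 2058.0000 rpm, dir flips to −; running = −2058.0000
Stage 2 [31T→59T]: ω = 2058.0000×31/59 = 1081.3220 rpm, dir flips to +; running = +1081.3220
Stage 3 [22T→22T]: ω = 1081.3220×22/22 = 1081.3220 rpm, dir flips to −; running = −1081.3220
Stage 4 [22T→94T]: ω = 1081.3220×22/94 = 253.0754 rpm, dir flips to +; running = +253.0754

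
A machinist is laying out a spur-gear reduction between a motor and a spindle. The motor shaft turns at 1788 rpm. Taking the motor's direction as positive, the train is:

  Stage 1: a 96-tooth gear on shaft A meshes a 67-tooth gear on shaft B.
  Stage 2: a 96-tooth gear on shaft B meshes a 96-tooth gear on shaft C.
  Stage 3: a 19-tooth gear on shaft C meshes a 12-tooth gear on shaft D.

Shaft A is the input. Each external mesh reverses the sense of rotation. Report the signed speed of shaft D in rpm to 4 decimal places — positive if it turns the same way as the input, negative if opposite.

Stage 1 [96T→67T]: ω = 1788.0000×96/67 = 2561.9104 rpm, dir flips to −; running = −2561.9104
Stage 2 [96T→96T]: ω = 2561.9104×96/96 = 2561.9104 rpm, dir flips to +; running = +2561.9104
Stage 3 [19T→12T]: ω = 2561.9104×19/12 = 4056.3582 rpm, dir flips to −; running = −4056.3582

-4056.3582 rpm (opposite to input, |ω| = 4056.3582 rpm)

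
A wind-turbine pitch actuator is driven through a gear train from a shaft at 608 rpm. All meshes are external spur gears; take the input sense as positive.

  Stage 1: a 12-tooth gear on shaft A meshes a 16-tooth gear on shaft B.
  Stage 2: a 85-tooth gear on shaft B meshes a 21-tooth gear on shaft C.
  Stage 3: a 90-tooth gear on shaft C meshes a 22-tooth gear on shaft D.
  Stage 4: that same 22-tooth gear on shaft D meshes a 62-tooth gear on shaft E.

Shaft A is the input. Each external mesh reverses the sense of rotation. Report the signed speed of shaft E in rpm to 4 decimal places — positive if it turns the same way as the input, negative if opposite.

Stage 1 [12T→16T]: ω = 608.0000×12/16 = 456.0000 rpm, dir flips to −; running = −456.0000
Stage 2 [85T→21T]: ω = 456.0000×85/21 = 1845.7143 rpm, dir flips to +; running = +1845.7143
Stage 3 [90T→22T]: ω = 1845.7143×90/22 = 7550.6494 rpm, dir flips to −; running = −7550.6494
Stage 4 [22T→62T]: ω = 7550.6494×22/62 = 2679.2627 rpm, dir flips to +; running = +2679.2627

+2679.2627 rpm (same as input, |ω| = 2679.2627 rpm)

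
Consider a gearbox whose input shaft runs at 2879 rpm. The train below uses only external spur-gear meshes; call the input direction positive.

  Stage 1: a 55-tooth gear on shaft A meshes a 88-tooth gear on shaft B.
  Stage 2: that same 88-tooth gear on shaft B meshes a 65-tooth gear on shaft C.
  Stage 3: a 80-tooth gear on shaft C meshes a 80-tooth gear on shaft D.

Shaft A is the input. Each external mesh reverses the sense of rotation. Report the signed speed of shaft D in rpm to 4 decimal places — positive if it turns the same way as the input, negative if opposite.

-2436.0769 rpm (opposite to input, |ω| = 2436.0769 rpm)

Stage 1 [55T→88T]: ω = 2879.0000×55/88 = 1799.3750 rpm, dir flips to −; running = −1799.3750
Stage 2 [88T→65T]: ω = 1799.3750×88/65 = 2436.0769 rpm, dir flips to +; running = +2436.0769
Stage 3 [80T→80T]: ω = 2436.0769×80/80 = 2436.0769 rpm, dir flips to −; running = −2436.0769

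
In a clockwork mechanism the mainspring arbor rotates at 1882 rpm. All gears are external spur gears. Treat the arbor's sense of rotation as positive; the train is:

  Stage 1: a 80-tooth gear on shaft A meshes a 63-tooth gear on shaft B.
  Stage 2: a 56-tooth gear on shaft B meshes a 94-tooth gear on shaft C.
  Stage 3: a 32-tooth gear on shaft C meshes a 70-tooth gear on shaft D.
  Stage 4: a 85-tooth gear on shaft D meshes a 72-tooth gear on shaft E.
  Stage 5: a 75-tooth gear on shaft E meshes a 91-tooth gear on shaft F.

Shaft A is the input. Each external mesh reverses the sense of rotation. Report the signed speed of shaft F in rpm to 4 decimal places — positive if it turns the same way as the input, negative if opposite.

-633.2679 rpm (opposite to input, |ω| = 633.2679 rpm)

Stage 1 [80T→63T]: ω = 1882.0000×80/63 = 2389.8413 rpm, dir flips to −; running = −2389.8413
Stage 2 [56T→94T]: ω = 2389.8413×56/94 = 1423.7352 rpm, dir flips to +; running = +1423.7352
Stage 3 [32T→70T]: ω = 1423.7352×32/70 = 650.8504 rpm, dir flips to −; running = −650.8504
Stage 4 [85T→72T]: ω = 650.8504×85/72 = 768.3650 rpm, dir flips to +; running = +768.3650
Stage 5 [75T→91T]: ω = 768.3650×75/91 = 633.2679 rpm, dir flips to −; running = −633.2679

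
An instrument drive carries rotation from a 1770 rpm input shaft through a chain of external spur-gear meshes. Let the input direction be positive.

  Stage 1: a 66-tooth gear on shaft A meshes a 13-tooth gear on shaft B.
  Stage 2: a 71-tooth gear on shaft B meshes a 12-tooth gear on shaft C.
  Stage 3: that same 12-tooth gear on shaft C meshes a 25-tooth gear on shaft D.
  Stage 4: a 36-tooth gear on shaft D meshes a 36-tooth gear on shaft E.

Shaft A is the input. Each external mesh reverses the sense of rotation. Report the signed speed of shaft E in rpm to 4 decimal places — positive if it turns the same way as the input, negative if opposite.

Stage 1 [66T→13T]: ω = 1770.0000×66/13 = 8986.1538 rpm, dir flips to −; running = −8986.1538
Stage 2 [71T→12T]: ω = 8986.1538×71/12 = 53168.0769 rpm, dir flips to +; running = +53168.0769
Stage 3 [12T→25T]: ω = 53168.0769×12/25 = 25520.6769 rpm, dir flips to −; running = −25520.6769
Stage 4 [36T→36T]: ω = 25520.6769×36/36 = 25520.6769 rpm, dir flips to +; running = +25520.6769

+25520.6769 rpm (same as input, |ω| = 25520.6769 rpm)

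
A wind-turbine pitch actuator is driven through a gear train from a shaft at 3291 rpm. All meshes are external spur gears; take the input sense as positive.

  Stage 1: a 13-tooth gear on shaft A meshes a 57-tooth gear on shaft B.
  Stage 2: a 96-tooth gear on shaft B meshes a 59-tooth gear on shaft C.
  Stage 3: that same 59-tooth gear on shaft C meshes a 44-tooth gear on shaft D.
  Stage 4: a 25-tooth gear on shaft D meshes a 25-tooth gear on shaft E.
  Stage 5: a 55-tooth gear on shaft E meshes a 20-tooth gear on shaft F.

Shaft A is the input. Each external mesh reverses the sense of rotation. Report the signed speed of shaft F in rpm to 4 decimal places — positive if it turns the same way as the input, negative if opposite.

Stage 1 [13T→57T]: ω = 3291.0000×13/57 = 750.5789 rpm, dir flips to −; running = −750.5789
Stage 2 [96T→59T]: ω = 750.5789×96/59 = 1221.2810 rpm, dir flips to +; running = +1221.2810
Stage 3 [59T→44T]: ω = 1221.2810×59/44 = 1637.6268 rpm, dir flips to −; running = −1637.6268
Stage 4 [25T→25T]: ω = 1637.6268×25/25 = 1637.6268 rpm, dir flips to +; running = +1637.6268
Stage 5 [55T→20T]: ω = 1637.6268×55/20 = 4503.4737 rpm, dir flips to −; running = −4503.4737

-4503.4737 rpm (opposite to input, |ω| = 4503.4737 rpm)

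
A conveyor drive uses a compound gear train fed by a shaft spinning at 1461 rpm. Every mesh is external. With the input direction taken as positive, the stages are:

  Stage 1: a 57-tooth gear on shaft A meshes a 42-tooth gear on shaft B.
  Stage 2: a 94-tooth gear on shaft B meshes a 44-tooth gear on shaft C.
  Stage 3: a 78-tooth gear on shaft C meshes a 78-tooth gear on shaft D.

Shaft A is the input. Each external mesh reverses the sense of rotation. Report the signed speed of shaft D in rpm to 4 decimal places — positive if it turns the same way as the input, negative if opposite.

Stage 1 [57T→42T]: ω = 1461.0000×57/42 = 1982.7857 rpm, dir flips to −; running = −1982.7857
Stage 2 [94T→44T]: ω = 1982.7857×94/44 = 4235.9513 rpm, dir flips to +; running = +4235.9513
Stage 3 [78T→78T]: ω = 4235.9513×78/78 = 4235.9513 rpm, dir flips to −; running = −4235.9513

-4235.9513 rpm (opposite to input, |ω| = 4235.9513 rpm)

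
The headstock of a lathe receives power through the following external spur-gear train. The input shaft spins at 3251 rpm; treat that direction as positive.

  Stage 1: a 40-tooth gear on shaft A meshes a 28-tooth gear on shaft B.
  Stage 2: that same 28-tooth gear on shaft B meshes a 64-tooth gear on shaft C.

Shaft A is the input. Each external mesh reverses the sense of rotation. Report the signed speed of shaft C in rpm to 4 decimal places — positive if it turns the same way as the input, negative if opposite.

+2031.8750 rpm (same as input, |ω| = 2031.8750 rpm)

Stage 1 [40T→28T]: ω = 3251.0000×40/28 = 4644.2857 rpm, dir flips to −; running = −4644.2857
Stage 2 [28T→64T]: ω = 4644.2857×28/64 = 2031.8750 rpm, dir flips to +; running = +2031.8750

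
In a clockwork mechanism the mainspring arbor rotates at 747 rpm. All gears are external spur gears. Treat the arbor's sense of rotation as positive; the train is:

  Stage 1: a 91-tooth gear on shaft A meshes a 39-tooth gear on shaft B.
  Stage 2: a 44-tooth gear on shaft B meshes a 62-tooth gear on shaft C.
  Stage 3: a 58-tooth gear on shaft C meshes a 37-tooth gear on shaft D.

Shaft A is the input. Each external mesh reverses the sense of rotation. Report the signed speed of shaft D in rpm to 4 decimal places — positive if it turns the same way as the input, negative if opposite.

-1939.0305 rpm (opposite to input, |ω| = 1939.0305 rpm)

Stage 1 [91T→39T]: ω = 747.0000×91/39 = 1743.0000 rpm, dir flips to −; running = −1743.0000
Stage 2 [44T→62T]: ω = 1743.0000×44/62 = 1236.9677 rpm, dir flips to +; running = +1236.9677
Stage 3 [58T→37T]: ω = 1236.9677×58/37 = 1939.0305 rpm, dir flips to −; running = −1939.0305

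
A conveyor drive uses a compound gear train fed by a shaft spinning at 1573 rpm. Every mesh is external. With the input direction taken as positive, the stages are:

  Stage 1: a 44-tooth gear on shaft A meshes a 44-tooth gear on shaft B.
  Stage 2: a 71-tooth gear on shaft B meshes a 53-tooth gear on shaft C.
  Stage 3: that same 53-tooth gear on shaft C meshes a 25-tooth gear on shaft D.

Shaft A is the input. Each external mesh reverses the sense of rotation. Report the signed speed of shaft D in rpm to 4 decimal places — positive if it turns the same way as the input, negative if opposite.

Stage 1 [44T→44T]: ω = 1573.0000×44/44 = 1573.0000 rpm, dir flips to −; running = −1573.0000
Stage 2 [71T→53T]: ω = 1573.0000×71/53 = 2107.2264 rpm, dir flips to +; running = +2107.2264
Stage 3 [53T→25T]: ω = 2107.2264×53/25 = 4467.3200 rpm, dir flips to −; running = −4467.3200

-4467.3200 rpm (opposite to input, |ω| = 4467.3200 rpm)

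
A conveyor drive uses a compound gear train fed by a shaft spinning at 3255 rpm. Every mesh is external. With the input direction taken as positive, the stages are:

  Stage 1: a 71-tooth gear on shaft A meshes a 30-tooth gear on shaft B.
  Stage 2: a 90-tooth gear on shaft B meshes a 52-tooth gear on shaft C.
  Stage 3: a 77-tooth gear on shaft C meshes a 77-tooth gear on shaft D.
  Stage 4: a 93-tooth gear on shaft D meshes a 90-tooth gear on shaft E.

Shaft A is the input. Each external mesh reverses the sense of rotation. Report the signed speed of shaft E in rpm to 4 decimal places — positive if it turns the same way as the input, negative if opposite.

+13777.4135 rpm (same as input, |ω| = 13777.4135 rpm)

Stage 1 [71T→30T]: ω = 3255.0000×71/30 = 7703.5000 rpm, dir flips to −; running = −7703.5000
Stage 2 [90T→52T]: ω = 7703.5000×90/52 = 13332.9808 rpm, dir flips to +; running = +13332.9808
Stage 3 [77T→77T]: ω = 13332.9808×77/77 = 13332.9808 rpm, dir flips to −; running = −13332.9808
Stage 4 [93T→90T]: ω = 13332.9808×93/90 = 13777.4135 rpm, dir flips to +; running = +13777.4135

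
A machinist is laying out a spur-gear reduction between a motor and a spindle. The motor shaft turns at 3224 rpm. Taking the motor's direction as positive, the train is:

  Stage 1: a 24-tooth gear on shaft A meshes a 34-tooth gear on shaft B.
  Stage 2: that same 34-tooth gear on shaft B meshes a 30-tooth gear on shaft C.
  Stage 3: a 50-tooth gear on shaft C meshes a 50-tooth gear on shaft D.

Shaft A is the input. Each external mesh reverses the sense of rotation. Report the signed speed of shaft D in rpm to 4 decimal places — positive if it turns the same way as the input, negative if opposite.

Stage 1 [24T→34T]: ω = 3224.0000×24/34 = 2275.7647 rpm, dir flips to −; running = −2275.7647
Stage 2 [34T→30T]: ω = 2275.7647×34/30 = 2579.2000 rpm, dir flips to +; running = +2579.2000
Stage 3 [50T→50T]: ω = 2579.2000×50/50 = 2579.2000 rpm, dir flips to −; running = −2579.2000

-2579.2000 rpm (opposite to input, |ω| = 2579.2000 rpm)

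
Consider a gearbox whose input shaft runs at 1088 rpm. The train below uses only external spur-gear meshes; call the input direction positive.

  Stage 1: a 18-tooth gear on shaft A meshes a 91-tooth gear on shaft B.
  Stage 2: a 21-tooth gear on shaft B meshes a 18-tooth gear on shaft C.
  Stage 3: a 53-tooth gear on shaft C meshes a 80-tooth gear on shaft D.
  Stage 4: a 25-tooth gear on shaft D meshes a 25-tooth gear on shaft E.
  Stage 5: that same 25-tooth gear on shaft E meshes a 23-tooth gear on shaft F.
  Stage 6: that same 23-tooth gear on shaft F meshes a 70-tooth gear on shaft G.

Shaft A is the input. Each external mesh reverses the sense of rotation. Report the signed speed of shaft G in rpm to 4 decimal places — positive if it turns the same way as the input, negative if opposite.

Stage 1 [18T→91T]: ω = 1088.0000×18/91 = 215.2088 rpm, dir flips to −; running = −215.2088
Stage 2 [21T→18T]: ω = 215.2088×21/18 = 251.0769 rpm, dir flips to +; running = +251.0769
Stage 3 [53T→80T]: ω = 251.0769×53/80 = 166.3385 rpm, dir flips to −; running = −166.3385
Stage 4 [25T→25T]: ω = 166.3385×25/25 = 166.3385 rpm, dir flips to +; running = +166.3385
Stage 5 [25T→23T]: ω = 166.3385×25/23 = 180.8027 rpm, dir flips to −; running = −180.8027
Stage 6 [23T→70T]: ω = 180.8027×23/70 = 59.4066 rpm, dir flips to +; running = +59.4066

+59.4066 rpm (same as input, |ω| = 59.4066 rpm)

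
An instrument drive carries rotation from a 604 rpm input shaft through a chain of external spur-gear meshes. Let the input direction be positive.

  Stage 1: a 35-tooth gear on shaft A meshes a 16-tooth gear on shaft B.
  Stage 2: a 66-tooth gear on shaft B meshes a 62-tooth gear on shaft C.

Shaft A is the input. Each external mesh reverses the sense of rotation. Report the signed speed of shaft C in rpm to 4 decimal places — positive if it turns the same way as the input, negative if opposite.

+1406.4919 rpm (same as input, |ω| = 1406.4919 rpm)

Stage 1 [35T→16T]: ω = 604.0000×35/16 = 1321.2500 rpm, dir flips to −; running = −1321.2500
Stage 2 [66T→62T]: ω = 1321.2500×66/62 = 1406.4919 rpm, dir flips to +; running = +1406.4919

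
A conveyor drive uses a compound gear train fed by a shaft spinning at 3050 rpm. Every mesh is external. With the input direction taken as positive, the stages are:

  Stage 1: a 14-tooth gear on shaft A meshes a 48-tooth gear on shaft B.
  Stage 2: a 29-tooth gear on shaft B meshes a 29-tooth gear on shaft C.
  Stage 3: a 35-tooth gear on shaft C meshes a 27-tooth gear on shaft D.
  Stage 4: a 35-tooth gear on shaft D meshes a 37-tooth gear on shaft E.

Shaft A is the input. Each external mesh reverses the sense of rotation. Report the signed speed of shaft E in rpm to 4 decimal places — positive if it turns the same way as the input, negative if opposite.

+1090.8304 rpm (same as input, |ω| = 1090.8304 rpm)

Stage 1 [14T→48T]: ω = 3050.0000×14/48 = 889.5833 rpm, dir flips to −; running = −889.5833
Stage 2 [29T→29T]: ω = 889.5833×29/29 = 889.5833 rpm, dir flips to +; running = +889.5833
Stage 3 [35T→27T]: ω = 889.5833×35/27 = 1153.1636 rpm, dir flips to −; running = −1153.1636
Stage 4 [35T→37T]: ω = 1153.1636×35/37 = 1090.8304 rpm, dir flips to +; running = +1090.8304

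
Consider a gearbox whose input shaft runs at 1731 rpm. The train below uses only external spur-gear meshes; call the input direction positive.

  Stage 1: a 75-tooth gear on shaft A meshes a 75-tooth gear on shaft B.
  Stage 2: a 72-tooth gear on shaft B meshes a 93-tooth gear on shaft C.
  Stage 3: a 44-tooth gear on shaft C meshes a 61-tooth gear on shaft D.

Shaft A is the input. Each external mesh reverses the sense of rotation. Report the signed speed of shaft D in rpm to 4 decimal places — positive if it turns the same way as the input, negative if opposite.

Stage 1 [75T→75T]: ω = 1731.0000×75/75 = 1731.0000 rpm, dir flips to −; running = −1731.0000
Stage 2 [72T→93T]: ω = 1731.0000×72/93 = 1340.1290 rpm, dir flips to +; running = +1340.1290
Stage 3 [44T→61T]: ω = 1340.1290×44/61 = 966.6504 rpm, dir flips to −; running = −966.6504

-966.6504 rpm (opposite to input, |ω| = 966.6504 rpm)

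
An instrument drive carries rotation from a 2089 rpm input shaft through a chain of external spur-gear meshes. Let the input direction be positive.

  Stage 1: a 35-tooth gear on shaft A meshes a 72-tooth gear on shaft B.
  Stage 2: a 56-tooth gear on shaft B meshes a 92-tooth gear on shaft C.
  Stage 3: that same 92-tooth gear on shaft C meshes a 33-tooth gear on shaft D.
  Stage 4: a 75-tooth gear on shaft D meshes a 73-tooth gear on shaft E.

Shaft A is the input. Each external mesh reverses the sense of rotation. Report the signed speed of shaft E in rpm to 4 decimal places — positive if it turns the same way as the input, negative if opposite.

Stage 1 [35T→72T]: ω = 2089.0000×35/72 = 1015.4861 rpm, dir flips to −; running = −1015.4861
Stage 2 [56T→92T]: ω = 1015.4861×56/92 = 618.1220 rpm, dir flips to +; running = +618.1220
Stage 3 [92T→33T]: ω = 618.1220×92/33 = 1723.2492 rpm, dir flips to −; running = −1723.2492
Stage 4 [75T→73T]: ω = 1723.2492×75/73 = 1770.4615 rpm, dir flips to +; running = +1770.4615

+1770.4615 rpm (same as input, |ω| = 1770.4615 rpm)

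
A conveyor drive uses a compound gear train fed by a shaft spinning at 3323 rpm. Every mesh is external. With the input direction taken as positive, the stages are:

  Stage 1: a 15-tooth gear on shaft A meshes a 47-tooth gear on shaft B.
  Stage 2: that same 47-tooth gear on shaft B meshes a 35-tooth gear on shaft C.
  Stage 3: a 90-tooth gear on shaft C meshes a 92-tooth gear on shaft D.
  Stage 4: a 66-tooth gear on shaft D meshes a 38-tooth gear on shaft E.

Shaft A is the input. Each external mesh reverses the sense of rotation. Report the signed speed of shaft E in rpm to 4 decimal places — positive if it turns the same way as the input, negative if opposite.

+2419.7393 rpm (same as input, |ω| = 2419.7393 rpm)

Stage 1 [15T→47T]: ω = 3323.0000×15/47 = 1060.5319 rpm, dir flips to −; running = −1060.5319
Stage 2 [47T→35T]: ω = 1060.5319×47/35 = 1424.1429 rpm, dir flips to +; running = +1424.1429
Stage 3 [90T→92T]: ω = 1424.1429×90/92 = 1393.1832 rpm, dir flips to −; running = −1393.1832
Stage 4 [66T→38T]: ω = 1393.1832×66/38 = 2419.7393 rpm, dir flips to +; running = +2419.7393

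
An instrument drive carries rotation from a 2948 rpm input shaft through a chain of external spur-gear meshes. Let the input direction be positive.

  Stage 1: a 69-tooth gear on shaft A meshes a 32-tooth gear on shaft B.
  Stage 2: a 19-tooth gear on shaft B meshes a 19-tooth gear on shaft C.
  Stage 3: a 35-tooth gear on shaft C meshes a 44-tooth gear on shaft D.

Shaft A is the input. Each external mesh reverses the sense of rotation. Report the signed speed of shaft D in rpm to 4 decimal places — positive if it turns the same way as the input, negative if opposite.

-5056.4062 rpm (opposite to input, |ω| = 5056.4062 rpm)

Stage 1 [69T→32T]: ω = 2948.0000×69/32 = 6356.6250 rpm, dir flips to −; running = −6356.6250
Stage 2 [19T→19T]: ω = 6356.6250×19/19 = 6356.6250 rpm, dir flips to +; running = +6356.6250
Stage 3 [35T→44T]: ω = 6356.6250×35/44 = 5056.4062 rpm, dir flips to −; running = −5056.4062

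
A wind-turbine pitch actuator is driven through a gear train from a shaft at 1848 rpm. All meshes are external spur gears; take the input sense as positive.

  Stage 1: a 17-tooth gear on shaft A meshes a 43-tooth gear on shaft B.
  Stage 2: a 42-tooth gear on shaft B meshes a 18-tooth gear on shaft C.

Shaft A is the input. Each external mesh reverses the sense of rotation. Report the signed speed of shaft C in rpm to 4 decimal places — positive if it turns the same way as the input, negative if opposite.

Stage 1 [17T→43T]: ω = 1848.0000×17/43 = 730.6047 rpm, dir flips to −; running = −730.6047
Stage 2 [42T→18T]: ω = 730.6047×42/18 = 1704.7442 rpm, dir flips to +; running = +1704.7442

+1704.7442 rpm (same as input, |ω| = 1704.7442 rpm)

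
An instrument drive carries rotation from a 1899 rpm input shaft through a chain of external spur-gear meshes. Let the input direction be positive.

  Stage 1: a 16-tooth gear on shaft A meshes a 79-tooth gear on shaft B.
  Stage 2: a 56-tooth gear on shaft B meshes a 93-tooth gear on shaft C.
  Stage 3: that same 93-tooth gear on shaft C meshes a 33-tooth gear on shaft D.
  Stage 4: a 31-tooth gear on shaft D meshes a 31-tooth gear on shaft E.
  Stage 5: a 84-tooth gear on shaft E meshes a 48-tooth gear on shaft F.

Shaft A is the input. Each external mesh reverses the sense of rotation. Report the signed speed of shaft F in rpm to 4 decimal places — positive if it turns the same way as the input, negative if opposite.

Stage 1 [16T→79T]: ω = 1899.0000×16/79 = 384.6076 rpm, dir flips to −; running = −384.6076
Stage 2 [56T→93T]: ω = 384.6076×56/93 = 231.5917 rpm, dir flips to +; running = +231.5917
Stage 3 [93T→33T]: ω = 231.5917×93/33 = 652.6674 rpm, dir flips to −; running = −652.6674
Stage 4 [31T→31T]: ω = 652.6674×31/31 = 652.6674 rpm, dir flips to +; running = +652.6674
Stage 5 [84T→48T]: ω = 652.6674×84/48 = 1142.1680 rpm, dir flips to −; running = −1142.1680

-1142.1680 rpm (opposite to input, |ω| = 1142.1680 rpm)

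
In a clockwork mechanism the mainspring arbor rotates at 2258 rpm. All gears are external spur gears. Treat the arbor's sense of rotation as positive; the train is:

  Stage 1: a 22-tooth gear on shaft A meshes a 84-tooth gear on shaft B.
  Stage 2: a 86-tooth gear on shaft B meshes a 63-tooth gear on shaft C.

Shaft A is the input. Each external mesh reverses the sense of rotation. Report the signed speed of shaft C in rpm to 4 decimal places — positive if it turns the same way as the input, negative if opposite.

+807.2819 rpm (same as input, |ω| = 807.2819 rpm)

Stage 1 [22T→84T]: ω = 2258.0000×22/84 = 591.3810 rpm, dir flips to −; running = −591.3810
Stage 2 [86T→63T]: ω = 591.3810×86/63 = 807.2819 rpm, dir flips to +; running = +807.2819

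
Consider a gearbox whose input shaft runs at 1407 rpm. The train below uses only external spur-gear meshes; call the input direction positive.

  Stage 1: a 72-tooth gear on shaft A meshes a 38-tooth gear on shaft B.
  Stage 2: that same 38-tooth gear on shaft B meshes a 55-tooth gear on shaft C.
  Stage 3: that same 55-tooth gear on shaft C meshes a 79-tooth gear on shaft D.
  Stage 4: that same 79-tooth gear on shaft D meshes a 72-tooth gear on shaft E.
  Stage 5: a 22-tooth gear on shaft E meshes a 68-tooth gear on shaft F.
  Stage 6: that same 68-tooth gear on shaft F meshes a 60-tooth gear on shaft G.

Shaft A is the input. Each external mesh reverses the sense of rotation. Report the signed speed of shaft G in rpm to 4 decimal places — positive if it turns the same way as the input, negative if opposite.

Stage 1 [72T→38T]: ω = 1407.0000×72/38 = 2665.8947 rpm, dir flips to −; running = −2665.8947
Stage 2 [38T→55T]: ω = 2665.8947×38/55 = 1841.8909 rpm, dir flips to +; running = +1841.8909
Stage 3 [55T→79T]: ω = 1841.8909×55/79 = 1282.3291 rpm, dir flips to −; running = −1282.3291
Stage 4 [79T→72T]: ω = 1282.3291×79/72 = 1407.0000 rpm, dir flips to +; running = +1407.0000
Stage 5 [22T→68T]: ω = 1407.0000×22/68 = 455.2059 rpm, dir flips to −; running = −455.2059
Stage 6 [68T→60T]: ω = 455.2059×68/60 = 515.9000 rpm, dir flips to +; running = +515.9000

+515.9000 rpm (same as input, |ω| = 515.9000 rpm)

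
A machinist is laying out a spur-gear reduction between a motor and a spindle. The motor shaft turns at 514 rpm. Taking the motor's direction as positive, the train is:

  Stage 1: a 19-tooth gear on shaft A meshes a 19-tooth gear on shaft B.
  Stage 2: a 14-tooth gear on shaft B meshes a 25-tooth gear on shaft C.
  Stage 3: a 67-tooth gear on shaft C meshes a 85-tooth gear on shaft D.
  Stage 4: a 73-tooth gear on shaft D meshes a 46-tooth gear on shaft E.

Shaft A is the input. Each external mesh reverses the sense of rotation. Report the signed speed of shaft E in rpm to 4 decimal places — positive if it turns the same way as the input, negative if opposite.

+360.0577 rpm (same as input, |ω| = 360.0577 rpm)

Stage 1 [19T→19T]: ω = 514.0000×19/19 = 514.0000 rpm, dir flips to −; running = −514.0000
Stage 2 [14T→25T]: ω = 514.0000×14/25 = 287.8400 rpm, dir flips to +; running = +287.8400
Stage 3 [67T→85T]: ω = 287.8400×67/85 = 226.8856 rpm, dir flips to −; running = −226.8856
Stage 4 [73T→46T]: ω = 226.8856×73/46 = 360.0577 rpm, dir flips to +; running = +360.0577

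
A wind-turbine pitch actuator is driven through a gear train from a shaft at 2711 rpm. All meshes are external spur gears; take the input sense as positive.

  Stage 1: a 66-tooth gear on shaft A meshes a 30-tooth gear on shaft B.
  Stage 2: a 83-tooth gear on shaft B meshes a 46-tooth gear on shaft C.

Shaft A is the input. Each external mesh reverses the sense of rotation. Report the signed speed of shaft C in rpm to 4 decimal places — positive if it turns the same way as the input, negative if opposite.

+10761.4913 rpm (same as input, |ω| = 10761.4913 rpm)

Stage 1 [66T→30T]: ω = 2711.0000×66/30 = 5964.2000 rpm, dir flips to −; running = −5964.2000
Stage 2 [83T→46T]: ω = 5964.2000×83/46 = 10761.4913 rpm, dir flips to +; running = +10761.4913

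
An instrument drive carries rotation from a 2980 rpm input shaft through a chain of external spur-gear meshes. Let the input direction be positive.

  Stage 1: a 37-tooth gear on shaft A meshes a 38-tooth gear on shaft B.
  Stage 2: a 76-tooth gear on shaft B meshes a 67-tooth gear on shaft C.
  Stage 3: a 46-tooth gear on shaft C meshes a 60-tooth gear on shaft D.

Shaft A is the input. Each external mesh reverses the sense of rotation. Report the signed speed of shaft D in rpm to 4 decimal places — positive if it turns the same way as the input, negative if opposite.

-2523.3632 rpm (opposite to input, |ω| = 2523.3632 rpm)

Stage 1 [37T→38T]: ω = 2980.0000×37/38 = 2901.5789 rpm, dir flips to −; running = −2901.5789
Stage 2 [76T→67T]: ω = 2901.5789×76/67 = 3291.3433 rpm, dir flips to +; running = +3291.3433
Stage 3 [46T→60T]: ω = 3291.3433×46/60 = 2523.3632 rpm, dir flips to −; running = −2523.3632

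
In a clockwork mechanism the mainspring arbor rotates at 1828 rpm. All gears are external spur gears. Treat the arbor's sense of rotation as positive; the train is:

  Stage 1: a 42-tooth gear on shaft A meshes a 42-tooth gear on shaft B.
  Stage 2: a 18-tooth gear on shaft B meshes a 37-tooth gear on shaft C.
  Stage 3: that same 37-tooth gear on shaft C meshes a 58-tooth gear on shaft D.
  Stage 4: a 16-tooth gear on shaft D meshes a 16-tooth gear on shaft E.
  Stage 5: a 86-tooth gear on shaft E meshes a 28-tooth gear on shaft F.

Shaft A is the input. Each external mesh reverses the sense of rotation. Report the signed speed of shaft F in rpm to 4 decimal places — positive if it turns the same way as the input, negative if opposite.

Stage 1 [42T→42T]: ω = 1828.0000×42/42 = 1828.0000 rpm, dir flips to −; running = −1828.0000
Stage 2 [18T→37T]: ω = 1828.0000×18/37 = 889.2973 rpm, dir flips to +; running = +889.2973
Stage 3 [37T→58T]: ω = 889.2973×37/58 = 567.3103 rpm, dir flips to −; running = −567.3103
Stage 4 [16T→16T]: ω = 567.3103×16/16 = 567.3103 rpm, dir flips to +; running = +567.3103
Stage 5 [86T→28T]: ω = 567.3103×86/28 = 1742.4532 rpm, dir flips to −; running = −1742.4532

-1742.4532 rpm (opposite to input, |ω| = 1742.4532 rpm)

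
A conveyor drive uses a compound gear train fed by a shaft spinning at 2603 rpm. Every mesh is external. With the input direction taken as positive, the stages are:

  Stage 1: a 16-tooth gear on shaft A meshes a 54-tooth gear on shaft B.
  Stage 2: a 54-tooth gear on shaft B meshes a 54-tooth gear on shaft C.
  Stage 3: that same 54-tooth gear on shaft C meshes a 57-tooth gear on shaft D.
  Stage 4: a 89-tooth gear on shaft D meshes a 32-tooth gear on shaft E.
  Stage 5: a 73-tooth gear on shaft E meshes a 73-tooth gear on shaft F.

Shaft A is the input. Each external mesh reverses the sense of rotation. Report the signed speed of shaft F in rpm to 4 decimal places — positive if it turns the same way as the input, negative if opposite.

Stage 1 [16T→54T]: ω = 2603.0000×16/54 = 771.2593 rpm, dir flips to −; running = −771.2593
Stage 2 [54T→54T]: ω = 771.2593×54/54 = 771.2593 rpm, dir flips to +; running = +771.2593
Stage 3 [54T→57T]: ω = 771.2593×54/57 = 730.6667 rpm, dir flips to −; running = −730.6667
Stage 4 [89T→32T]: ω = 730.6667×89/32 = 2032.1667 rpm, dir flips to +; running = +2032.1667
Stage 5 [73T→73T]: ω = 2032.1667×73/73 = 2032.1667 rpm, dir flips to −; running = −2032.1667

-2032.1667 rpm (opposite to input, |ω| = 2032.1667 rpm)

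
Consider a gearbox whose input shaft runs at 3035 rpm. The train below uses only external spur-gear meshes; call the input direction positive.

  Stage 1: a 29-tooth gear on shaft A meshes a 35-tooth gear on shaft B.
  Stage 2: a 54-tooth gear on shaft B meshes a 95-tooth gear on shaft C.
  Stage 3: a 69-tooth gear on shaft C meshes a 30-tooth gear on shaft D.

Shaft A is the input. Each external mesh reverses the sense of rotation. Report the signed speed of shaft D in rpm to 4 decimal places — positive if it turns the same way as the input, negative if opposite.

Stage 1 [29T→35T]: ω = 3035.0000×29/35 = 2514.7143 rpm, dir flips to −; running = −2514.7143
Stage 2 [54T→95T]: ω = 2514.7143×54/95 = 1429.4165 rpm, dir flips to +; running = +1429.4165
Stage 3 [69T→30T]: ω = 1429.4165×69/30 = 3287.6580 rpm, dir flips to −; running = −3287.6580

-3287.6580 rpm (opposite to input, |ω| = 3287.6580 rpm)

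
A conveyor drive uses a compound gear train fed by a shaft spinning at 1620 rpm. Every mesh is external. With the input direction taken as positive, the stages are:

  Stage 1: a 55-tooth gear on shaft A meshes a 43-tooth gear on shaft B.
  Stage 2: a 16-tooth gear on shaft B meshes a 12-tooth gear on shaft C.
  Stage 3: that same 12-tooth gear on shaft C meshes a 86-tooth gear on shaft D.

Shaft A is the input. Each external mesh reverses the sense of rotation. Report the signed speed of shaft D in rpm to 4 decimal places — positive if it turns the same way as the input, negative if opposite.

-385.5057 rpm (opposite to input, |ω| = 385.5057 rpm)

Stage 1 [55T→43T]: ω = 1620.0000×55/43 = 2072.0930 rpm, dir flips to −; running = −2072.0930
Stage 2 [16T→12T]: ω = 2072.0930×16/12 = 2762.7907 rpm, dir flips to +; running = +2762.7907
Stage 3 [12T→86T]: ω = 2762.7907×12/86 = 385.5057 rpm, dir flips to −; running = −385.5057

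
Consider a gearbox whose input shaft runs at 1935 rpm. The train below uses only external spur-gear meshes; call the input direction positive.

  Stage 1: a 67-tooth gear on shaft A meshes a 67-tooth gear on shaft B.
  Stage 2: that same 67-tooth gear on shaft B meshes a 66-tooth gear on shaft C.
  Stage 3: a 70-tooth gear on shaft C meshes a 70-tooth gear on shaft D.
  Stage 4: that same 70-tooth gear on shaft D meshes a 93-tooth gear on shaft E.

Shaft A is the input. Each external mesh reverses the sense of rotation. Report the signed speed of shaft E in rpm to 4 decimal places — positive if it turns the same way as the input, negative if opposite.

Stage 1 [67T→67T]: ω = 1935.0000×67/67 = 1935.0000 rpm, dir flips to −; running = −1935.0000
Stage 2 [67T→66T]: ω = 1935.0000×67/66 = 1964.3182 rpm, dir flips to +; running = +1964.3182
Stage 3 [70T→70T]: ω = 1964.3182×70/70 = 1964.3182 rpm, dir flips to −; running = −1964.3182
Stage 4 [70T→93T]: ω = 1964.3182×70/93 = 1478.5191 rpm, dir flips to +; running = +1478.5191

+1478.5191 rpm (same as input, |ω| = 1478.5191 rpm)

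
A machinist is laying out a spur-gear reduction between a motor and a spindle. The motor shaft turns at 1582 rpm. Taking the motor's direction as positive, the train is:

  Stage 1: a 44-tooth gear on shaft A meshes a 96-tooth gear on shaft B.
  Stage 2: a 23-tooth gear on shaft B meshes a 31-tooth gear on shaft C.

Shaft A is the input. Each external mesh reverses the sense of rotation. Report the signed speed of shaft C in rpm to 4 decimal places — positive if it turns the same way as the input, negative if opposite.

+537.9651 rpm (same as input, |ω| = 537.9651 rpm)

Stage 1 [44T→96T]: ω = 1582.0000×44/96 = 725.0833 rpm, dir flips to −; running = −725.0833
Stage 2 [23T→31T]: ω = 725.0833×23/31 = 537.9651 rpm, dir flips to +; running = +537.9651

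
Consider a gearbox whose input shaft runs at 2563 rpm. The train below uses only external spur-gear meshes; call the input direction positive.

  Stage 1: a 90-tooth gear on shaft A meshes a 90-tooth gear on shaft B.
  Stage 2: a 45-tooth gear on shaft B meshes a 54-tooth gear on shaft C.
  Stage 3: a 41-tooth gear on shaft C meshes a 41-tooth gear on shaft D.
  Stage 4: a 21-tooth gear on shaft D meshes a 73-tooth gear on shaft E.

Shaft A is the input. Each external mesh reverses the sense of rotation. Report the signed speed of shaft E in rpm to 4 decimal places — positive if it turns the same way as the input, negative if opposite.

+614.4178 rpm (same as input, |ω| = 614.4178 rpm)

Stage 1 [90T→90T]: ω = 2563.0000×90/90 = 2563.0000 rpm, dir flips to −; running = −2563.0000
Stage 2 [45T→54T]: ω = 2563.0000×45/54 = 2135.8333 rpm, dir flips to +; running = +2135.8333
Stage 3 [41T→41T]: ω = 2135.8333×41/41 = 2135.8333 rpm, dir flips to −; running = −2135.8333
Stage 4 [21T→73T]: ω = 2135.8333×21/73 = 614.4178 rpm, dir flips to +; running = +614.4178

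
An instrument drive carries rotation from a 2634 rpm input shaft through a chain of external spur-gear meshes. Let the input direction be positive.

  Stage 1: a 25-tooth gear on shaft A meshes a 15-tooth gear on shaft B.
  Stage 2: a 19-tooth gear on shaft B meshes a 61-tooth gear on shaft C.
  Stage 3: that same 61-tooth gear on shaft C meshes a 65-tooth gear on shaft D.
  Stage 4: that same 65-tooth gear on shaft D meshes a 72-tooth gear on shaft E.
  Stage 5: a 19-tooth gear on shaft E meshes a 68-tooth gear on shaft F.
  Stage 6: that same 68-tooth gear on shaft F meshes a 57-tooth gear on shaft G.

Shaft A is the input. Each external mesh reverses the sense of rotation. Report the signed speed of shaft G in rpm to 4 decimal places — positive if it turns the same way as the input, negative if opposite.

+386.1574 rpm (same as input, |ω| = 386.1574 rpm)

Stage 1 [25T→15T]: ω = 2634.0000×25/15 = 4390.0000 rpm, dir flips to −; running = −4390.0000
Stage 2 [19T→61T]: ω = 4390.0000×19/61 = 1367.3770 rpm, dir flips to +; running = +1367.3770
Stage 3 [61T→65T]: ω = 1367.3770×61/65 = 1283.2308 rpm, dir flips to −; running = −1283.2308
Stage 4 [65T→72T]: ω = 1283.2308×65/72 = 1158.4722 rpm, dir flips to +; running = +1158.4722
Stage 5 [19T→68T]: ω = 1158.4722×19/68 = 323.6908 rpm, dir flips to −; running = −323.6908
Stage 6 [68T→57T]: ω = 323.6908×68/57 = 386.1574 rpm, dir flips to +; running = +386.1574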